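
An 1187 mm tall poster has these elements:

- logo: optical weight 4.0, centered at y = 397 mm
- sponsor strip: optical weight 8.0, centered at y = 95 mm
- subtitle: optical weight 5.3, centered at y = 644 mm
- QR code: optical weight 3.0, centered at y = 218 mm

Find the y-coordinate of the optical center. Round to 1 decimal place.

y ≈ 316.0

Weights sum to 4.0 + 8.0 + 5.3 + 3.0 = 20.3.
y: (4.0·397 + 8.0·95 + 5.3·644 + 3.0·218) / 20.3 = 6415.2 / 20.3 ≈ 316.02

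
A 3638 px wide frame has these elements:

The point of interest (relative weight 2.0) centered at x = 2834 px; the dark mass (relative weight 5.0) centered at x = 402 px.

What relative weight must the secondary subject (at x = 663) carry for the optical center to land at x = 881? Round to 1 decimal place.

Existing Σw = 7.0 (2.0 + 5.0); existing moment 2.0·2834 + 5.0·402 = 7678.0.
For the centroid to hit 881: (7678.0 + w·663) / (7.0 + w) = 881.
Solving: w = (881·7.0 − 7678.0) / (663 − 881) = -1511.0 / -218 ≈ 6.93.

w ≈ 6.9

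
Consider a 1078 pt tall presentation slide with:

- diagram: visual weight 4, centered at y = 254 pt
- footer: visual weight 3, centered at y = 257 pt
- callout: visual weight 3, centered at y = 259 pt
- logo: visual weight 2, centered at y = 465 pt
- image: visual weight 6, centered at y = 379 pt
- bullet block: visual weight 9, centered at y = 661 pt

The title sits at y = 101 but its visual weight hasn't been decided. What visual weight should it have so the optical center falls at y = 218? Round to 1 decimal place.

Existing Σw = 27 (4 + 3 + 3 + 2 + 6 + 9); existing moment 4·254 + 3·257 + 3·259 + 2·465 + 6·379 + 9·661 = 11717.
Balance at y = 218 requires (11717 + w·101) / (27 + w) = 218.
So w = (218·27 − 11717)/(101 − 218) = -5831/-117 ≈ 49.84.

w ≈ 49.8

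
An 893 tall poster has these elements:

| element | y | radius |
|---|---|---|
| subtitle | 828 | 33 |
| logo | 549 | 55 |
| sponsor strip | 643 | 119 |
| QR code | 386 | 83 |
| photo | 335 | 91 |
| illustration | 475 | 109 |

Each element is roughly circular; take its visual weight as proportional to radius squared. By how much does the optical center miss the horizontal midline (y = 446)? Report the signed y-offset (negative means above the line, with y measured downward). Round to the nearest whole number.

Weights ∝ r²: subtitle 33² = 1089, logo 55² = 3025, sponsor strip 119² = 14161, QR code 83² = 6889, photo 91² = 8281, illustration 109² = 11881; Σw = 45326.
y: (1089·828 + 3025·549 + 14161·643 + 6889·386 + 8281·335 + 11881·475) / 45326 = 22744704 / 45326 ≈ 501.80
Offset from y = 446: 501.80 − 446 ≈ 55.80.

≈ 56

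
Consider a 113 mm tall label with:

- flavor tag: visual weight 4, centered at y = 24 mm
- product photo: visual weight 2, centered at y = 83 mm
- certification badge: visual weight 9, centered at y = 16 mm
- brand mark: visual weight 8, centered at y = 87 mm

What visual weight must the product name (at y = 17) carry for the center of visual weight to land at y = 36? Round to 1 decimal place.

w ≈ 14.4

Known weights sum to 4 + 2 + 9 + 8 = 23; their moment is 4·24 + 2·83 + 9·16 + 8·87 = 1102.
Set Σw·y/Σw = 36: (1102 + 17w) = 36·(23 + w).
So w = (36·23 − 1102)/(17 − 36) = -274/-19 ≈ 14.42.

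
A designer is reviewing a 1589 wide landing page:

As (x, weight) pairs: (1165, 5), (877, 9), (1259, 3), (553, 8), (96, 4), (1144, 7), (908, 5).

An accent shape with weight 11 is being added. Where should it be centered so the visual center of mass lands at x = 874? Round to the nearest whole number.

New total weight: (5 + 9 + 3 + 8 + 4 + 7 + 5) + 11 = 52.
x: need Σw·x = 52·874 = 45448. Existing = 5·1165 + 9·877 + 3·1259 + 8·553 + 4·96 + 7·1144 + 5·908 = 34851. Remainder 10597 / 11 ≈ 963.36.

x ≈ 963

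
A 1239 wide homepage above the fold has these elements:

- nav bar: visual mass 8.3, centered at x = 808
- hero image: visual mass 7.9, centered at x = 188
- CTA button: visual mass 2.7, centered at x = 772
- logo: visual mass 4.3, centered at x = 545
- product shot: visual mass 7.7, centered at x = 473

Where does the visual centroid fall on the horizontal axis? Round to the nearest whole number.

x ≈ 526

Total weight = 8.3 + 7.9 + 2.7 + 4.3 + 7.7 = 30.9.
Σw·x = 8.3·808 + 7.9·188 + 2.7·772 + 4.3·545 + 7.7·473 = 16261.6, so x̄ = 16261.6/30.9 ≈ 526.27.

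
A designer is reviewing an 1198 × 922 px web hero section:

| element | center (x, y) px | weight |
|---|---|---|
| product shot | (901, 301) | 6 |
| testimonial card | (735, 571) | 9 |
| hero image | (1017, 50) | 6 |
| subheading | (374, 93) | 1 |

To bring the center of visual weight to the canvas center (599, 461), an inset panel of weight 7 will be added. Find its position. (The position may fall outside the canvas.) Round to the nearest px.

(-161, 862)

New total weight: (6 + 9 + 6 + 1) + 7 = 29.
Along x: (18497 + 7·x) / 29 = 599 (existing moment 6·901 + 9·735 + 6·1017 + 1·374 = 18497) ⇒ x = (17371 − 18497) / 7 ≈ -160.86.
Along y: (7338 + 7·y) / 29 = 461 (existing moment 6·301 + 9·571 + 6·50 + 1·93 = 7338) ⇒ y = (13369 − 7338) / 7 ≈ 861.57.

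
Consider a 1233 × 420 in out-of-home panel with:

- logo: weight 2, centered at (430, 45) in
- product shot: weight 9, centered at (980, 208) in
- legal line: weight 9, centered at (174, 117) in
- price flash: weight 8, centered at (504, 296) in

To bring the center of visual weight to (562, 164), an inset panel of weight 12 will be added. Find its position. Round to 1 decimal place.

(600.2, 98.1)

New total weight: (2 + 9 + 9 + 8) + 12 = 40.
x: target moment 40×562 = 22480; current 2·430 + 9·980 + 9·174 + 8·504 = 15278; the inset panel supplies 7202, so x = 7202/12 ≈ 600.17.
y: target moment 40×164 = 6560; current 2·45 + 9·208 + 9·117 + 8·296 = 5383; the inset panel supplies 1177, so y = 1177/12 ≈ 98.08.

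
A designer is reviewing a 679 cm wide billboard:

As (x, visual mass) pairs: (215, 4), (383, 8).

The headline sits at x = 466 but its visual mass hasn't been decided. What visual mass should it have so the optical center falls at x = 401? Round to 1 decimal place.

Fixed elements: Σw = 4 + 8 = 12, Σw·x = 4·215 + 8·383 = 3924.
Balance at x = 401 requires (3924 + w·466) / (12 + w) = 401.
Solving: w = (401·12 − 3924) / (466 − 401) = 888 / 65 ≈ 13.66.

w ≈ 13.7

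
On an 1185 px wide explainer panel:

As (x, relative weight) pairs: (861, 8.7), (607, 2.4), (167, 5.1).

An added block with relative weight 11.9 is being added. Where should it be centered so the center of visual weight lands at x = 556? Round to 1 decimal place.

x ≈ 489.4

New total weight: (8.7 + 2.4 + 5.1) + 11.9 = 28.1.
x: target moment 28.1×556 = 15623.6; current 8.7·861 + 2.4·607 + 5.1·167 = 9799.2; the added block supplies 5824.4, so x = 5824.4/11.9 ≈ 489.45.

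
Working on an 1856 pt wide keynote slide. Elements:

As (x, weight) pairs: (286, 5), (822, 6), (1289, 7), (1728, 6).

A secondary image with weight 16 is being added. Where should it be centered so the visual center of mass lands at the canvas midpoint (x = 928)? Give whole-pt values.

With the secondary image, Σw becomes 5 + 6 + 7 + 6 + 16 = 40.
x: target moment 40×928 = 37120; current 5·286 + 6·822 + 7·1289 + 6·1728 = 25753; the secondary image supplies 11367, so x = 11367/16 ≈ 710.44.

x ≈ 710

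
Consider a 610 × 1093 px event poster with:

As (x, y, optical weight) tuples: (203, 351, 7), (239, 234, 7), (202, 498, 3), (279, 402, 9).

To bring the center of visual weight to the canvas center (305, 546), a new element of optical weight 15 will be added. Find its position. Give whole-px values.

After adding the new element, total weight = 7 + 7 + 3 + 9 + 15 = 41.
x: need Σw·x = 41·305 = 12505. Existing = 7·203 + 7·239 + 3·202 + 9·279 = 6211. Remainder 6294 / 15 ≈ 419.60.
y: need Σw·y = 41·546 = 22386. Existing = 7·351 + 7·234 + 3·498 + 9·402 = 9207. Remainder 13179 / 15 ≈ 878.60.

(420, 879)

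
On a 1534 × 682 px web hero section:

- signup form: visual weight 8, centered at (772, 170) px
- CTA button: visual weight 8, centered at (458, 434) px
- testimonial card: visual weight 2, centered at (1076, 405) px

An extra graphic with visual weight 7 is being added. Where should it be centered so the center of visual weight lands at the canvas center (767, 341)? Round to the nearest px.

(1026, 412)

After adding the extra graphic, total weight = 8 + 8 + 2 + 7 = 25.
Along x: (11992 + 7·x) / 25 = 767 (existing moment 8·772 + 8·458 + 2·1076 = 11992) ⇒ x = (19175 − 11992) / 7 ≈ 1026.14.
Along y: (5642 + 7·y) / 25 = 341 (existing moment 8·170 + 8·434 + 2·405 = 5642) ⇒ y = (8525 − 5642) / 7 ≈ 411.86.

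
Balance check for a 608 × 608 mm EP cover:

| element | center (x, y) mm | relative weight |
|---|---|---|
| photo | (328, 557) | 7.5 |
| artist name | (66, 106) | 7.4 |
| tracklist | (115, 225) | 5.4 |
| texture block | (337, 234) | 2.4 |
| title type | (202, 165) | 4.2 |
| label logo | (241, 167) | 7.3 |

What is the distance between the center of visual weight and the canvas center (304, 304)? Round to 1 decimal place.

≈ 112.0 mm

Σw = 7.5 + 7.4 + 5.4 + 2.4 + 4.2 + 7.3 = 34.2.
x: moment 6985.9 / weight 34.2 ≈ 204.27
y: moment 8650.6 / weight 34.2 ≈ 252.94
Relative to (304, 304): Δ = (-99.73, -51.06); |Δ| = √(-99.73² + -51.06²) ≈ 112.04.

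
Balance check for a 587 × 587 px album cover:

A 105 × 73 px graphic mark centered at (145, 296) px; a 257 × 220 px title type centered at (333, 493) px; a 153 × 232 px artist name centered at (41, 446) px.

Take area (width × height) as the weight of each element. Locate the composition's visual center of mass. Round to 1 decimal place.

(214.6, 461.1)

Areas: graphic mark 105·73 = 7665, title type 257·220 = 56540, artist name 153·232 = 35496. Total weight = 99701.
x-moment: 7665·145 + 56540·333 + 35496·41 = 21394581; centroid 21394581/99701 ≈ 214.59.
y-moment: 7665·296 + 56540·493 + 35496·446 = 45974276; centroid 45974276/99701 ≈ 461.12.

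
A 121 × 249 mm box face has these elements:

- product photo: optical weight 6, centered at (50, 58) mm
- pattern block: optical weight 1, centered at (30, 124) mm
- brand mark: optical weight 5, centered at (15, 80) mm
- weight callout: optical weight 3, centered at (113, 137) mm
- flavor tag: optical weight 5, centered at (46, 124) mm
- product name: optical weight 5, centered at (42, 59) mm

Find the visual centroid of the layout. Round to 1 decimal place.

Σw = 6 + 1 + 5 + 3 + 5 + 5 = 25.
x: (6·50 + 1·30 + 5·15 + 3·113 + 5·46 + 5·42) / 25 = 1184 / 25 ≈ 47.36
y: (6·58 + 1·124 + 5·80 + 3·137 + 5·124 + 5·59) / 25 = 2198 / 25 ≈ 87.92

(47.4, 87.9)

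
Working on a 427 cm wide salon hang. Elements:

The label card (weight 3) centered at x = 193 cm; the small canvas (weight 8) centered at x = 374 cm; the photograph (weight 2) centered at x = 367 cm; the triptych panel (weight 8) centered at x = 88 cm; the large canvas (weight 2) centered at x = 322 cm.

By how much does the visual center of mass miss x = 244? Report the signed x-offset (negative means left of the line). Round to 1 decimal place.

Total weight = 3 + 8 + 2 + 8 + 2 = 23.
Σw·x = 3·193 + 8·374 + 2·367 + 8·88 + 2·322 = 5653, so x̄ = 5653/23 ≈ 245.78.
Against x = 244, that's 245.78 − 244 = 1.78.

≈ 1.8 cm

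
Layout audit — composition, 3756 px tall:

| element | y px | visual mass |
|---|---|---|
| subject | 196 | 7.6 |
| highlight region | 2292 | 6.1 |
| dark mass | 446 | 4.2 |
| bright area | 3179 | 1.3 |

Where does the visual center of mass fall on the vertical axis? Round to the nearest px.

y ≈ 1119

Total weight = 7.6 + 6.1 + 4.2 + 1.3 = 19.2.
y-moment: 7.6·196 + 6.1·2292 + 4.2·446 + 1.3·3179 = 21476.7; centroid 21476.7/19.2 ≈ 1118.58.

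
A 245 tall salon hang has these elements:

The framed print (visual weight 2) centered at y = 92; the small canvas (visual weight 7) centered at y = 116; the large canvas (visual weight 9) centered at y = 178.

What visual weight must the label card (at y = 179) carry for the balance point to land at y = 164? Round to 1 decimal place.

w ≈ 23.6

Known weights sum to 2 + 7 + 9 = 18; their moment is 2·92 + 7·116 + 9·178 = 2598.
For the centroid to hit 164: (2598 + w·179) / (18 + w) = 164.
So w = (164·18 − 2598)/(179 − 164) = 354/15 ≈ 23.60.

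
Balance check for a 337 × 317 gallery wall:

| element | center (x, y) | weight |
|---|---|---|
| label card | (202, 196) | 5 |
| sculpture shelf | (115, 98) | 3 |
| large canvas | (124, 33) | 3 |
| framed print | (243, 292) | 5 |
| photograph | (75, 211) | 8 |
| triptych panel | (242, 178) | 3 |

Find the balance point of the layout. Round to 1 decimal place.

Σw = 5 + 3 + 3 + 5 + 8 + 3 = 27.
x-moment: 5·202 + 3·115 + 3·124 + 5·243 + 8·75 + 3·242 = 4268; centroid 4268/27 ≈ 158.07.
y-moment: 5·196 + 3·98 + 3·33 + 5·292 + 8·211 + 3·178 = 5055; centroid 5055/27 ≈ 187.22.

(158.1, 187.2)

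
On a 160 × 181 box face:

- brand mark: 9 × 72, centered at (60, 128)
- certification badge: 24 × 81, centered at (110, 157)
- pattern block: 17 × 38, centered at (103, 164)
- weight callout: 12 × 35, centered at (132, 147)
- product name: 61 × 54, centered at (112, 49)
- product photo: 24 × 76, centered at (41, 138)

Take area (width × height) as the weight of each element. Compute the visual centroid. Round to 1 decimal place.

(93.3, 110.4)

Areas: brand mark 9·72 = 648, certification badge 24·81 = 1944, pattern block 17·38 = 646, weight callout 12·35 = 420, product name 61·54 = 3294, product photo 24·76 = 1824. Total weight = 8776.
x-moment: 648·60 + 1944·110 + 646·103 + 420·132 + 3294·112 + 1824·41 = 818410; centroid 818410/8776 ≈ 93.26.
y-moment: 648·128 + 1944·157 + 646·164 + 420·147 + 3294·49 + 1824·138 = 968954; centroid 968954/8776 ≈ 110.41.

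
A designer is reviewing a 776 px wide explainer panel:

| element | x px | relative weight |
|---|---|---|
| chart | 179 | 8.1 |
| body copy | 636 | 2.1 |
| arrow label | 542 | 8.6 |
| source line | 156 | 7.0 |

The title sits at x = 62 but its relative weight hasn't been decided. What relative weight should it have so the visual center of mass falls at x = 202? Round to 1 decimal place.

Fixed elements: Σw = 8.1 + 2.1 + 8.6 + 7.0 = 25.8, Σw·x = 8.1·179 + 2.1·636 + 8.6·542 + 7.0·156 = 8538.7.
Balance at x = 202 requires (8538.7 + w·62) / (25.8 + w) = 202.
Rearranging, w·(62 − 202) = 202·25.8 − 8538.7 = -3327.1, so w ≈ -3327.1/-140 = 23.77.

w ≈ 23.8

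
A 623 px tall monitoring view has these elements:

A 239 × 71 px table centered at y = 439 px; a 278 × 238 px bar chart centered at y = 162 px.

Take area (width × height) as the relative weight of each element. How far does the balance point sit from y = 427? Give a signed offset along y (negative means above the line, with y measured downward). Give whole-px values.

≈ -208 px

Areas: table 239·71 = 16969, bar chart 278·238 = 66164. Total weight = 83133.
Σw·y = 16969·439 + 66164·162 = 18167959, so ȳ = 18167959/83133 ≈ 218.54.
Against y = 427, that's 218.54 − 427 = -208.46.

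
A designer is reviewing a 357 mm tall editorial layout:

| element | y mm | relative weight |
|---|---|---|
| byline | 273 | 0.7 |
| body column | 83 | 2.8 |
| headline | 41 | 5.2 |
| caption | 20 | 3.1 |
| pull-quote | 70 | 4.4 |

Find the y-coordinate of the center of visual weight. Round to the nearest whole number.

Total weight = 0.7 + 2.8 + 5.2 + 3.1 + 4.4 = 16.2.
y-moment: 0.7·273 + 2.8·83 + 5.2·41 + 3.1·20 + 4.4·70 = 1006.7; centroid 1006.7/16.2 ≈ 62.14.

y ≈ 62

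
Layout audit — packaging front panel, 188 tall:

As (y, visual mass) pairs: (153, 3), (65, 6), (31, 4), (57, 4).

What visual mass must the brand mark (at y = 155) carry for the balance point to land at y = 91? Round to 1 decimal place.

Known weights sum to 3 + 6 + 4 + 4 = 17; their moment is 3·153 + 6·65 + 4·31 + 4·57 = 1201.
Set Σw·y/Σw = 91: (1201 + 155w) = 91·(17 + w).
So w = (91·17 − 1201)/(155 − 91) = 346/64 ≈ 5.41.

w ≈ 5.4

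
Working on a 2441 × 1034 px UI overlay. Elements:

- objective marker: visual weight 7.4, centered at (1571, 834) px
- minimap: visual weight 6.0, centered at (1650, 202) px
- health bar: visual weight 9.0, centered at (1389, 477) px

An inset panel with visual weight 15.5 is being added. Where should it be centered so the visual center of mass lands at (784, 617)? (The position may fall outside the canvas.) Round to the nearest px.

After adding the inset panel, total weight = 7.4 + 6.0 + 9.0 + 15.5 = 37.9.
x: target moment 37.9×784 = 29713.6; current 7.4·1571 + 6.0·1650 + 9.0·1389 = 34026.4; the inset panel supplies -4312.8, so x = -4312.8/15.5 ≈ -278.25.
y: target moment 37.9×617 = 23384.3; current 7.4·834 + 6.0·202 + 9.0·477 = 11676.6; the inset panel supplies 11707.7, so y = 11707.7/15.5 ≈ 755.34.

(-278, 755)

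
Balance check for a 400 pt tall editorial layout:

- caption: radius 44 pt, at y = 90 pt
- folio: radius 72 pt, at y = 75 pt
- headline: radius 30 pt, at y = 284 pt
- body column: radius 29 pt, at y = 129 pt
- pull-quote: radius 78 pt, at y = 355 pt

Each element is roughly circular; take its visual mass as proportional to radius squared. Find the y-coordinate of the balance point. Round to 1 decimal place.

y ≈ 206.6

r² weights: caption 44² = 1936, folio 72² = 5184, headline 30² = 900, body column 29² = 841, pull-quote 78² = 6084. Total = 14945.
y-moment: 1936·90 + 5184·75 + 900·284 + 841·129 + 6084·355 = 3086949; centroid 3086949/14945 ≈ 206.55.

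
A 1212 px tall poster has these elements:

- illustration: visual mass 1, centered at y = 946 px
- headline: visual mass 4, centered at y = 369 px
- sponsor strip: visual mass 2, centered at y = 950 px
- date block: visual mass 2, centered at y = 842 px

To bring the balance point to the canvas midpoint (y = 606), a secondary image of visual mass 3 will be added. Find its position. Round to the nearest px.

y ≈ 422

With the secondary image, Σw becomes 1 + 4 + 2 + 2 + 3 = 12.
Along y: (6006 + 3·y) / 12 = 606 (existing moment 1·946 + 4·369 + 2·950 + 2·842 = 6006) ⇒ y = (7272 − 6006) / 3 ≈ 422.00.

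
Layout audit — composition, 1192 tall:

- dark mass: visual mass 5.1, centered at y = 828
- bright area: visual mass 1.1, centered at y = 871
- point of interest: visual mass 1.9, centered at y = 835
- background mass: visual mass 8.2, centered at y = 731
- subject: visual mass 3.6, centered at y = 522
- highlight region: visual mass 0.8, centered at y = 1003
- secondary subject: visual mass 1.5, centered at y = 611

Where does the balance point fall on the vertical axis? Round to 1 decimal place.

y ≈ 736.9

Total weight = 5.1 + 1.1 + 1.9 + 8.2 + 3.6 + 0.8 + 1.5 = 22.2.
y: (5.1·828 + 1.1·871 + 1.9·835 + 8.2·731 + 3.6·522 + 0.8·1003 + 1.5·611) / 22.2 = 16359.7 / 22.2 ≈ 736.92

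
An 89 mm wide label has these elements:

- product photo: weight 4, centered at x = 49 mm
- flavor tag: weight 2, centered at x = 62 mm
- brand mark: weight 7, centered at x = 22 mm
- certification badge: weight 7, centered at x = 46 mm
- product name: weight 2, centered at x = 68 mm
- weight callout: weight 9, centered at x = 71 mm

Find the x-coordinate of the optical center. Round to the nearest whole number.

Σw = 4 + 2 + 7 + 7 + 2 + 9 = 31.
x: moment 1571 / weight 31 ≈ 50.68

x ≈ 51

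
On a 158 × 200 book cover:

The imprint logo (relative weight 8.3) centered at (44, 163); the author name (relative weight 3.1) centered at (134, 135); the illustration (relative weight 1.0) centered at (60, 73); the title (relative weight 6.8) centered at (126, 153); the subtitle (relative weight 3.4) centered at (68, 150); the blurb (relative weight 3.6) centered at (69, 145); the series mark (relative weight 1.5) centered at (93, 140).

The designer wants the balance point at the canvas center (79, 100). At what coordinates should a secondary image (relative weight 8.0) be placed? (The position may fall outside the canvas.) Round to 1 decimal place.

(63.0, -69.6)

With the secondary image, Σw becomes 8.3 + 3.1 + 1.0 + 6.8 + 3.4 + 3.6 + 1.5 + 8.0 = 35.7.
x: target moment 35.7×79 = 2820.3; current 8.3·44 + 3.1·134 + 1.0·60 + 6.8·126 + 3.4·68 + 3.6·69 + 1.5·93 = 2316.5; the secondary image supplies 503.8, so x = 503.8/8.0 ≈ 62.98.
y: target moment 35.7×100 = 3570.0; current 8.3·163 + 3.1·135 + 1.0·73 + 6.8·153 + 3.4·150 + 3.6·145 + 1.5·140 = 4126.8; the secondary image supplies -556.8, so y = -556.8/8.0 ≈ -69.60.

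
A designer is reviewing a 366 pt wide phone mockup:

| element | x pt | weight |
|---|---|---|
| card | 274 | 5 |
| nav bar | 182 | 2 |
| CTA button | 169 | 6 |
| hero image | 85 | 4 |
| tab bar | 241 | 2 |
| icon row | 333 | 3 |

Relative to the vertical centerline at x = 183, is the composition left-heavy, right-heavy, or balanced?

right-heavy

Σw = 5 + 2 + 6 + 4 + 2 + 3 = 22.
Σw·x = 5·274 + 2·182 + 6·169 + 4·85 + 2·241 + 3·333 = 4569, so x̄ = 4569/22 ≈ 207.68.
207.7 lies right of the midline 183, so the layout is right-heavy.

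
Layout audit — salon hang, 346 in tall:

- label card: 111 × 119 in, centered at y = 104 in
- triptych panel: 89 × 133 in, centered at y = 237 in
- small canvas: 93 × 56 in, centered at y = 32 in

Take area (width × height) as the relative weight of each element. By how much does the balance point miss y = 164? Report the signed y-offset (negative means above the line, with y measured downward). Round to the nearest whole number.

≈ -20 in

Taking area as weight: label card 111·119 = 13209, triptych panel 89·133 = 11837, small canvas 93·56 = 5208. Sum 30254.
y: (13209·104 + 11837·237 + 5208·32) / 30254 = 4345761 / 30254 ≈ 143.64
Offset from y = 164: 143.64 − 164 ≈ -20.36.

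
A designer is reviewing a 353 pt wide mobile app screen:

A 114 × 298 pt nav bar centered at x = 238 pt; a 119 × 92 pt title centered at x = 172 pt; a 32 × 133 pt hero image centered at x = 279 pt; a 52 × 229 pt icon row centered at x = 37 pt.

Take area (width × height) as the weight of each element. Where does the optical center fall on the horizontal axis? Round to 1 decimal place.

Taking area as weight: nav bar 114·298 = 33972, title 119·92 = 10948, hero image 32·133 = 4256, icon row 52·229 = 11908. Sum 61084.
Σw·x = 33972·238 + 10948·172 + 4256·279 + 11908·37 = 11596412, so x̄ = 11596412/61084 ≈ 189.84.

x ≈ 189.8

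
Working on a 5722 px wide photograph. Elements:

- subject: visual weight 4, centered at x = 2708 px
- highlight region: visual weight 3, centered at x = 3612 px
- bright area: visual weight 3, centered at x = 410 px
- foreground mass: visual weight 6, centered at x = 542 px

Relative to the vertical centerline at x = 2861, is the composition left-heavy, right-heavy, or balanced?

left-heavy

Total weight = 4 + 3 + 3 + 6 = 16.
x-moment: 4·2708 + 3·3612 + 3·410 + 6·542 = 26150; centroid 26150/16 ≈ 1634.38.
Since 1634.4 is left of 2861, the composition reads left-heavy.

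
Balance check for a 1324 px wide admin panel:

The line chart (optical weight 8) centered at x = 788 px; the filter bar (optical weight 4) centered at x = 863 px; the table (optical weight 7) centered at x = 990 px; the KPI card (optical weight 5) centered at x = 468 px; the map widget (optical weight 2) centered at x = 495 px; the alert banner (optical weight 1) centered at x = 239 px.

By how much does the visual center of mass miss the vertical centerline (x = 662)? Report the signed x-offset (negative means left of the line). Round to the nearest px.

≈ 88 px

Σw = 8 + 4 + 7 + 5 + 2 + 1 = 27.
Σw·x = 20255; x̄ = 20255/27 ≈ 750.19.
Difference: 750.19 − 662 ≈ 88.19.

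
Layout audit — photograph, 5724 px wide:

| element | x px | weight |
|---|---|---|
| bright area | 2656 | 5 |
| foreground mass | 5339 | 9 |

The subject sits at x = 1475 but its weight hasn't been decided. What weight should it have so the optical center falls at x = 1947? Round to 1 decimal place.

w ≈ 72.2

Fixed elements: Σw = 5 + 9 = 14, Σw·x = 5·2656 + 9·5339 = 61331.
Set Σw·x/Σw = 1947: (61331 + 1475w) = 1947·(14 + w).
So w = (1947·14 − 61331)/(1475 − 1947) = -34073/-472 ≈ 72.19.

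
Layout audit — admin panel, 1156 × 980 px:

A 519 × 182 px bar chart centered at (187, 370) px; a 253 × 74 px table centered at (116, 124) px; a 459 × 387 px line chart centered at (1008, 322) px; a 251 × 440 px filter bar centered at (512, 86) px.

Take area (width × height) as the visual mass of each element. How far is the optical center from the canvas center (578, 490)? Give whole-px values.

Areas → weights: bar chart 519·182 = 94458, table 253·74 = 18722, line chart 459·387 = 177633, filter bar 251·440 = 110440; Σw = 401253.
Σw·x = 94458·187 + 18722·116 + 177633·1008 + 110440·512 = 255434742, so x̄ = 255434742/401253 ≈ 636.59.
Σw·y = 94458·370 + 18722·124 + 177633·322 + 110440·86 = 103966654, so ȳ = 103966654/401253 ≈ 259.10.
From (578, 490): dx = 58.59, dy = -230.90, so the distance is √(dx²+dy²) ≈ 238.21.

≈ 238 px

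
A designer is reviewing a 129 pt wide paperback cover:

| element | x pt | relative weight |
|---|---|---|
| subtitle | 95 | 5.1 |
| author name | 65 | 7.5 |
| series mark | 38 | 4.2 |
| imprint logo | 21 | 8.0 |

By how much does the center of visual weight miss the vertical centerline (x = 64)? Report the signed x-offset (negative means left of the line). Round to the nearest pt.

Σw = 5.1 + 7.5 + 4.2 + 8.0 = 24.8.
Σw·x = 5.1·95 + 7.5·65 + 4.2·38 + 8.0·21 = 1299.6, so x̄ = 1299.6/24.8 ≈ 52.40.
Difference: 52.40 − 64 ≈ -11.60.

≈ -12 pt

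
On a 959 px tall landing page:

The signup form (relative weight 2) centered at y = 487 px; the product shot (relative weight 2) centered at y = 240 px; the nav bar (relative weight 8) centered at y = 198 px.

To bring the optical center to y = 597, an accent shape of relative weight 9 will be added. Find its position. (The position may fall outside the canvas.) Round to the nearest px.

y ≈ 1055

New total weight: (2 + 2 + 8) + 9 = 21.
y: need Σw·y = 21·597 = 12537. Existing = 2·487 + 2·240 + 8·198 = 3038. Remainder 9499 / 9 ≈ 1055.44.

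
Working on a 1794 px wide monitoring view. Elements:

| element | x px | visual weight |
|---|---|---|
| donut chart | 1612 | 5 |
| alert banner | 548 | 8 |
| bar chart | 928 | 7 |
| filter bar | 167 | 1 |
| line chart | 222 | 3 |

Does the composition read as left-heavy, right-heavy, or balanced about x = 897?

Σw = 5 + 8 + 7 + 1 + 3 = 24.
x-moment: 5·1612 + 8·548 + 7·928 + 1·167 + 3·222 = 19773; centroid 19773/24 ≈ 823.88.
Since 823.9 is left of 897, the composition reads left-heavy.

left-heavy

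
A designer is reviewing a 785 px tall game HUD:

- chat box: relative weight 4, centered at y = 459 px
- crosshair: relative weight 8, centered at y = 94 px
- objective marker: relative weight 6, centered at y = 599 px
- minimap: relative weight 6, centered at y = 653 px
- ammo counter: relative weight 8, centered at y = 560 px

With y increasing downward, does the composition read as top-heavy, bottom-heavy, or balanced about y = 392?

Total weight = 4 + 8 + 6 + 6 + 8 = 32.
y-moment: 4·459 + 8·94 + 6·599 + 6·653 + 8·560 = 14580; centroid 14580/32 ≈ 455.62.
455.6 lies below (larger y than) the midline 392, so the layout is bottom-heavy.

bottom-heavy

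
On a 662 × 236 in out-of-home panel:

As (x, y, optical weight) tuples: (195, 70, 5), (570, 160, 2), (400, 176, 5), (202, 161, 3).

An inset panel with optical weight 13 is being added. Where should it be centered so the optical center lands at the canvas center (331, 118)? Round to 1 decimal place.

(349.8, 97.8)

New total weight: (5 + 2 + 5 + 3) + 13 = 28.
Along x: (4721 + 13·x) / 28 = 331 (existing moment 5·195 + 2·570 + 5·400 + 3·202 = 4721) ⇒ x = (9268 − 4721) / 13 ≈ 349.77.
Along y: (2033 + 13·y) / 28 = 118 (existing moment 5·70 + 2·160 + 5·176 + 3·161 = 2033) ⇒ y = (3304 − 2033) / 13 ≈ 97.77.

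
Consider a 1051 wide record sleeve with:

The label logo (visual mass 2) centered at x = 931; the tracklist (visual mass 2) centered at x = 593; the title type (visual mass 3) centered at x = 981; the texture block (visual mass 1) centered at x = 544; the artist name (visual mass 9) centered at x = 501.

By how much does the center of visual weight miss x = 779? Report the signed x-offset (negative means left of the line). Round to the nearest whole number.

≈ -129

Σw = 2 + 2 + 3 + 1 + 9 = 17.
Σw·x = 2·931 + 2·593 + 3·981 + 1·544 + 9·501 = 11044, so x̄ = 11044/17 ≈ 649.65.
Difference: 649.65 − 779 ≈ -129.35.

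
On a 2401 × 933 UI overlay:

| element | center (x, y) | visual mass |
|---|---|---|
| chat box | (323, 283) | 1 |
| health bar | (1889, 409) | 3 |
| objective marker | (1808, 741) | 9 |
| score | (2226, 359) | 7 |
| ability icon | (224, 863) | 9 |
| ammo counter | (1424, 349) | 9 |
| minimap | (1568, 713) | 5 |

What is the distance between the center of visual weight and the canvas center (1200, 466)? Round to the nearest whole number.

≈ 239

Weights sum to 1 + 3 + 9 + 7 + 9 + 9 + 5 = 43.
x: moment 60516 / weight 43 ≈ 1407.35
y: moment 25165 / weight 43 ≈ 585.23
From (1200, 466): dx = 207.35, dy = 119.23, so the distance is √(dx²+dy²) ≈ 239.19.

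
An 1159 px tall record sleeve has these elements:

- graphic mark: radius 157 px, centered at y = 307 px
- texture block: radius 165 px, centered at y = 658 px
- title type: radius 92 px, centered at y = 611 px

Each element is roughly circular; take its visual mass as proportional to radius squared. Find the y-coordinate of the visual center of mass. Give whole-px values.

y ≈ 508

Weights ∝ r²: graphic mark 157² = 24649, texture block 165² = 27225, title type 92² = 8464; Σw = 60338.
y-moment: 24649·307 + 27225·658 + 8464·611 = 30652797; centroid 30652797/60338 ≈ 508.02.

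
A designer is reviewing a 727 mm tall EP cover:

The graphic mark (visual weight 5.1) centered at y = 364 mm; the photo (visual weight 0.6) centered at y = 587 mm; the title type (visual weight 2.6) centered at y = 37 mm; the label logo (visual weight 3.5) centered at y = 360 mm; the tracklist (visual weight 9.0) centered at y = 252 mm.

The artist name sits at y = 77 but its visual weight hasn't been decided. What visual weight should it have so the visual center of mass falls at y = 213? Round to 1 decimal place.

Existing Σw = 20.8 (5.1 + 0.6 + 2.6 + 3.5 + 9.0); existing moment 5.1·364 + 0.6·587 + 2.6·37 + 3.5·360 + 9.0·252 = 5832.8.
For the centroid to hit 213: (5832.8 + w·77) / (20.8 + w) = 213.
Solving: w = (213·20.8 − 5832.8) / (77 − 213) = -1402.4 / -136 ≈ 10.31.

w ≈ 10.3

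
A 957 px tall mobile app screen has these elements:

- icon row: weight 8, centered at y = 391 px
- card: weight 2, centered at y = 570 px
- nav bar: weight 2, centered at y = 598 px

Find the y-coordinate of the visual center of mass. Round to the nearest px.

y ≈ 455

Total weight = 8 + 2 + 2 = 12.
y: (8·391 + 2·570 + 2·598) / 12 = 5464 / 12 ≈ 455.33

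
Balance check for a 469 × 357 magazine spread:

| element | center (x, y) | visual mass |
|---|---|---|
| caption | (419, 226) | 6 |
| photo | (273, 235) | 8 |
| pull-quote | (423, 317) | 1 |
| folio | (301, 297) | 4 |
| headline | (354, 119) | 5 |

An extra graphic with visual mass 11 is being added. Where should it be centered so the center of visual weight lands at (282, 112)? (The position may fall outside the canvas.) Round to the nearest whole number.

(161, -129)

After adding the extra graphic, total weight = 6 + 8 + 1 + 4 + 5 + 11 = 35.
x: need Σw·x = 35·282 = 9870. Existing = 6·419 + 8·273 + 1·423 + 4·301 + 5·354 = 8095. Remainder 1775 / 11 ≈ 161.36.
y: need Σw·y = 35·112 = 3920. Existing = 6·226 + 8·235 + 1·317 + 4·297 + 5·119 = 5336. Remainder -1416 / 11 ≈ -128.73.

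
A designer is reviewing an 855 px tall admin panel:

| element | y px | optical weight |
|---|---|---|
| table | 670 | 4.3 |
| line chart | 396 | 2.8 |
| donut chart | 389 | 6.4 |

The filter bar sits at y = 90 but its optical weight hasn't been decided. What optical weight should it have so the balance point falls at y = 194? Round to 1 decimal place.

w ≈ 37.1

Existing Σw = 13.5 (4.3 + 2.8 + 6.4); existing moment 4.3·670 + 2.8·396 + 6.4·389 = 6479.4.
Balance at y = 194 requires (6479.4 + w·90) / (13.5 + w) = 194.
Solving: w = (194·13.5 − 6479.4) / (90 − 194) = -3860.4 / -104 ≈ 37.12.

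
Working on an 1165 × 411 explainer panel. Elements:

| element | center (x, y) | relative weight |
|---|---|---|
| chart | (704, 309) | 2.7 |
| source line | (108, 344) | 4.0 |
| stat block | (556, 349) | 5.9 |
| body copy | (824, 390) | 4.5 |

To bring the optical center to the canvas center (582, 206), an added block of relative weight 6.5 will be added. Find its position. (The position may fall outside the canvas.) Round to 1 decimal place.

(679.1, -178.9)

With the added block, Σw becomes 2.7 + 4.0 + 5.9 + 4.5 + 6.5 = 23.6.
x: need Σw·x = 23.6·582 = 13735.2. Existing = 2.7·704 + 4.0·108 + 5.9·556 + 4.5·824 = 9321.2. Remainder 4414.0 / 6.5 ≈ 679.08.
y: need Σw·y = 23.6·206 = 4861.6. Existing = 2.7·309 + 4.0·344 + 5.9·349 + 4.5·390 = 6024.4. Remainder -1162.8 / 6.5 ≈ -178.89.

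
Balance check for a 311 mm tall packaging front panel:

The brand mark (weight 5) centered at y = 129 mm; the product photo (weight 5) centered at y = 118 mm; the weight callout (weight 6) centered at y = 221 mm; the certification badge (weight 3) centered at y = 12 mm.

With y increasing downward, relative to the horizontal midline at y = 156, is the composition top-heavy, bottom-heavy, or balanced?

Σw = 5 + 5 + 6 + 3 = 19.
y: (5·129 + 5·118 + 6·221 + 3·12) / 19 = 2597 / 19 ≈ 136.68
136.7 lies above (smaller y than) the midline 156, so the layout is top-heavy.

top-heavy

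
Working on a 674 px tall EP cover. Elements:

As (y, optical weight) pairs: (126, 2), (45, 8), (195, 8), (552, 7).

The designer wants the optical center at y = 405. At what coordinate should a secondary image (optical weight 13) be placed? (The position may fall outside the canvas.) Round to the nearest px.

New total weight: (2 + 8 + 8 + 7) + 13 = 38.
Along y: (6036 + 13·y) / 38 = 405 (existing moment 2·126 + 8·45 + 8·195 + 7·552 = 6036) ⇒ y = (15390 − 6036) / 13 ≈ 719.54.

y ≈ 720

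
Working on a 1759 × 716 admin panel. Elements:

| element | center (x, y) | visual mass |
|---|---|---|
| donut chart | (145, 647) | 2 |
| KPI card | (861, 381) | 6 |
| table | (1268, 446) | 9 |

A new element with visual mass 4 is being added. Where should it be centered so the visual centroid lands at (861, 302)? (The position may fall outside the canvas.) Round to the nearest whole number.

(303, -313)

New total weight: (2 + 6 + 9) + 4 = 21.
x: need Σw·x = 21·861 = 18081. Existing = 2·145 + 6·861 + 9·1268 = 16868. Remainder 1213 / 4 ≈ 303.25.
y: need Σw·y = 21·302 = 6342. Existing = 2·647 + 6·381 + 9·446 = 7594. Remainder -1252 / 4 ≈ -313.00.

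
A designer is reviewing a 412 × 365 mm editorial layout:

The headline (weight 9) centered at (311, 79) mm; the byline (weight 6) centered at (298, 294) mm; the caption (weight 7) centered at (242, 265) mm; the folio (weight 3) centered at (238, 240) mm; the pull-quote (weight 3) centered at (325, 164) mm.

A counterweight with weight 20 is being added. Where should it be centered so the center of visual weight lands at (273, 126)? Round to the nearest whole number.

(257, 25)

With the counterweight, Σw becomes 9 + 6 + 7 + 3 + 3 + 20 = 48.
x: target moment 48×273 = 13104; current 9·311 + 6·298 + 7·242 + 3·238 + 3·325 = 7970; the counterweight supplies 5134, so x = 5134/20 ≈ 256.70.
y: target moment 48×126 = 6048; current 9·79 + 6·294 + 7·265 + 3·240 + 3·164 = 5542; the counterweight supplies 506, so y = 506/20 ≈ 25.30.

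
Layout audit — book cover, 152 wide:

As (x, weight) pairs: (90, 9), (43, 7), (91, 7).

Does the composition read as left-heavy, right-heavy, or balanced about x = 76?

Σw = 9 + 7 + 7 = 23.
x: (9·90 + 7·43 + 7·91) / 23 = 1748 / 23 ≈ 76.00
That equals the midline 76 — balanced.

balanced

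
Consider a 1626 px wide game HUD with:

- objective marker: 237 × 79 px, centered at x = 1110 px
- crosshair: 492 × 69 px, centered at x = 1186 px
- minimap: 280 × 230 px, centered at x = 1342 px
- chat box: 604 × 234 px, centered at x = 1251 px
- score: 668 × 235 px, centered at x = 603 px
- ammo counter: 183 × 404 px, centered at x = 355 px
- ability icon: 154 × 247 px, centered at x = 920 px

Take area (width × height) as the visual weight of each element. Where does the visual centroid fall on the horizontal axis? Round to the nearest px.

Areas: objective marker 237·79 = 18723, crosshair 492·69 = 33948, minimap 280·230 = 64400, chat box 604·234 = 141336, score 668·235 = 156980, ammo counter 183·404 = 73932, ability icon 154·247 = 38038. Total weight = 527357.
Σw·x = 480180754; x̄ = 480180754/527357 ≈ 910.54.

x ≈ 911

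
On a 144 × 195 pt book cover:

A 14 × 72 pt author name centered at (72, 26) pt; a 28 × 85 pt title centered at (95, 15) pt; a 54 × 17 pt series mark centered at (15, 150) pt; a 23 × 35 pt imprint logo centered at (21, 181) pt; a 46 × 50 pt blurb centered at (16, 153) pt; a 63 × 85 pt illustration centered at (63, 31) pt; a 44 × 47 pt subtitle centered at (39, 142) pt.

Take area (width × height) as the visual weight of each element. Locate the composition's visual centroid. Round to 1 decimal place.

Areas → weights: author name 14·72 = 1008, title 28·85 = 2380, series mark 54·17 = 918, imprint logo 23·35 = 805, blurb 46·50 = 2300, illustration 63·85 = 5355, subtitle 44·47 = 2068; Σw = 14834.
x: moment 784168 / weight 14834 ≈ 52.86
y: moment 1156874 / weight 14834 ≈ 77.99

(52.9, 78.0)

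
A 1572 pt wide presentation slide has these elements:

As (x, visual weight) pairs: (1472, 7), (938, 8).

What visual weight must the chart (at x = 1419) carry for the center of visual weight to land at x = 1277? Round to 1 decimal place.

Existing Σw = 15 (7 + 8); existing moment 7·1472 + 8·938 = 17808.
For the centroid to hit 1277: (17808 + w·1419) / (15 + w) = 1277.
Solving: w = (1277·15 − 17808) / (1419 − 1277) = 1347 / 142 ≈ 9.49.

w ≈ 9.5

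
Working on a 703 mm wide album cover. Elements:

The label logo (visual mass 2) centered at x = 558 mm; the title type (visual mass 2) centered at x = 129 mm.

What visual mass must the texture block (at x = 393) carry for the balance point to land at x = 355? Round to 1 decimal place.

w ≈ 1.2

Existing Σw = 4 (2 + 2); existing moment 2·558 + 2·129 = 1374.
For the centroid to hit 355: (1374 + w·393) / (4 + w) = 355.
So w = (355·4 − 1374)/(393 − 355) = 46/38 ≈ 1.21.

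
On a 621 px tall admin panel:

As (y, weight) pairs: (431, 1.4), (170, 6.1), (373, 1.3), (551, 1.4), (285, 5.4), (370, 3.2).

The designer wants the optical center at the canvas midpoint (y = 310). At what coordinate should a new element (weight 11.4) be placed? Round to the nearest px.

y ≈ 328

After adding the new element, total weight = 1.4 + 6.1 + 1.3 + 1.4 + 5.4 + 3.2 + 11.4 = 30.2.
y: need Σw·y = 30.2·310 = 9362.0. Existing = 1.4·431 + 6.1·170 + 1.3·373 + 1.4·551 + 5.4·285 + 3.2·370 = 5619.7. Remainder 3742.3 / 11.4 ≈ 328.27.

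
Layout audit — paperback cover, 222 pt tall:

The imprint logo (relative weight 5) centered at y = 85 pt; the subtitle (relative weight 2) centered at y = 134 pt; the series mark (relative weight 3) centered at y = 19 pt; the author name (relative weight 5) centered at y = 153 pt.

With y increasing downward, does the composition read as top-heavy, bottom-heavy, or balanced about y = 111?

Weights sum to 5 + 2 + 3 + 5 = 15.
Σw·y = 5·85 + 2·134 + 3·19 + 5·153 = 1515, so ȳ = 1515/15 ≈ 101.00.
Since 101.0 is above (smaller y than) 111, the composition reads top-heavy.

top-heavy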